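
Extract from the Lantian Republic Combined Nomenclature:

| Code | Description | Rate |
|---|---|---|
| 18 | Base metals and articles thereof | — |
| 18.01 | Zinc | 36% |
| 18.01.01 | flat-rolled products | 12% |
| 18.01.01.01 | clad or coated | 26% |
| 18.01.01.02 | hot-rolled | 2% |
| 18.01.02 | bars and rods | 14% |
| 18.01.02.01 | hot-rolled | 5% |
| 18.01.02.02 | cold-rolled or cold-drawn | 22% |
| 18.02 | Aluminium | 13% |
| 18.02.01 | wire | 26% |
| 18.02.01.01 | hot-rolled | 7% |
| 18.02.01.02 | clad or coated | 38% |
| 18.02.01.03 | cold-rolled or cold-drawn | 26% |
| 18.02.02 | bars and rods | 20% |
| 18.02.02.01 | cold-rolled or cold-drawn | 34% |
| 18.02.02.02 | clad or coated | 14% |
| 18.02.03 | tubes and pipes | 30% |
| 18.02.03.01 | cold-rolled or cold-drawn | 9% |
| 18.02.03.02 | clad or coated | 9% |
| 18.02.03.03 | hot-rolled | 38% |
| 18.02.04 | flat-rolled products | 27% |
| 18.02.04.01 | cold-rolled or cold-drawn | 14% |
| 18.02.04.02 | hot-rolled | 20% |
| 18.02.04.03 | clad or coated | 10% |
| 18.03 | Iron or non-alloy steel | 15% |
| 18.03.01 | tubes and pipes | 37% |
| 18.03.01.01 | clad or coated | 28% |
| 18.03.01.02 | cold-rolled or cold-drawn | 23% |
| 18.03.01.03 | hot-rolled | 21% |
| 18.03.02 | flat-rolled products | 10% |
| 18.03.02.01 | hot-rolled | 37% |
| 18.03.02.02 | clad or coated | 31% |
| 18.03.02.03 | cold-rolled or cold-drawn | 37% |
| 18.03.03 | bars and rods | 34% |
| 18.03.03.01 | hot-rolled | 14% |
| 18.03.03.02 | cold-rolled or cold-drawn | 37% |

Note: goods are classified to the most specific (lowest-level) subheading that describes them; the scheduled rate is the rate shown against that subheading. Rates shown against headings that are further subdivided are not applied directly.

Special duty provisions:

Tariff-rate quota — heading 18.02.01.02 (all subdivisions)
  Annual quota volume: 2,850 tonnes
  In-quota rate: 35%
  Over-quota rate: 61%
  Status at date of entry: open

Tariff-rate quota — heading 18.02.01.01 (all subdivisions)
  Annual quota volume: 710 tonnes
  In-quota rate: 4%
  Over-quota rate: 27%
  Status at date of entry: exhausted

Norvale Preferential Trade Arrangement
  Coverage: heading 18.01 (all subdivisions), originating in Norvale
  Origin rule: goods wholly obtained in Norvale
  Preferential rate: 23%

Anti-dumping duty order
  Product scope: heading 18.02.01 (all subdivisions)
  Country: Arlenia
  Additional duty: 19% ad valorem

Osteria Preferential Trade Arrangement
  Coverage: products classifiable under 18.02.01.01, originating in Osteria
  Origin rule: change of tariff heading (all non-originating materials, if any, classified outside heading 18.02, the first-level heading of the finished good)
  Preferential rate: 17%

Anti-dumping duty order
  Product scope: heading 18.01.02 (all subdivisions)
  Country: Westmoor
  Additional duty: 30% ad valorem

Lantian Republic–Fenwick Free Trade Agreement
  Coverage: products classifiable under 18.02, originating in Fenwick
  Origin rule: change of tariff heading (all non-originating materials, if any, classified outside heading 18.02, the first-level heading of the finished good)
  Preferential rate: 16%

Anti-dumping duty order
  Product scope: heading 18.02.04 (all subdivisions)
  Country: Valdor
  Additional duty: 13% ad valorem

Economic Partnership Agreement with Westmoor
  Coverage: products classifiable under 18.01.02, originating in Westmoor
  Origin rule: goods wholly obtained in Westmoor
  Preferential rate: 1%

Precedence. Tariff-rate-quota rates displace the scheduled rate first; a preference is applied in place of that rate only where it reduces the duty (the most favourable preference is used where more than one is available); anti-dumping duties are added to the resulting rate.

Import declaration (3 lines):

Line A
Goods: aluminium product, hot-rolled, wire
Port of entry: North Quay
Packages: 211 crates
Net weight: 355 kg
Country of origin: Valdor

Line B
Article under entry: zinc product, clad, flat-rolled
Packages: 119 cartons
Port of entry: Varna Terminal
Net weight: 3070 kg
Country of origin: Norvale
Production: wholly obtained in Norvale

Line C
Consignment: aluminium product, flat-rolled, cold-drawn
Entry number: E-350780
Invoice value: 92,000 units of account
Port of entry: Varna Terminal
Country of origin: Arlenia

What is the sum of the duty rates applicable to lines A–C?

64%

Line A: aluminium → 18.02; wire → 18.02.01; hot-rolled → 18.02.01.01. Scheduled 7%. quota on 18.02.01.01 exhausted → over-quota 27%. → 27%.
Line B: zinc → 18.01; flat-rolled → 18.01.01; clad → 18.01.01.01. Scheduled 26%. Norvale agreement on 18.01: wholly obtained → 23% available; preferential 23%. → 23%.
Line C: aluminium → 18.02; flat-rolled → 18.02.04; cold-drawn → 18.02.04.01. Scheduled 14%. No special measure applies. → 14%.
Sum: 27% + 23% + 14% = 64%.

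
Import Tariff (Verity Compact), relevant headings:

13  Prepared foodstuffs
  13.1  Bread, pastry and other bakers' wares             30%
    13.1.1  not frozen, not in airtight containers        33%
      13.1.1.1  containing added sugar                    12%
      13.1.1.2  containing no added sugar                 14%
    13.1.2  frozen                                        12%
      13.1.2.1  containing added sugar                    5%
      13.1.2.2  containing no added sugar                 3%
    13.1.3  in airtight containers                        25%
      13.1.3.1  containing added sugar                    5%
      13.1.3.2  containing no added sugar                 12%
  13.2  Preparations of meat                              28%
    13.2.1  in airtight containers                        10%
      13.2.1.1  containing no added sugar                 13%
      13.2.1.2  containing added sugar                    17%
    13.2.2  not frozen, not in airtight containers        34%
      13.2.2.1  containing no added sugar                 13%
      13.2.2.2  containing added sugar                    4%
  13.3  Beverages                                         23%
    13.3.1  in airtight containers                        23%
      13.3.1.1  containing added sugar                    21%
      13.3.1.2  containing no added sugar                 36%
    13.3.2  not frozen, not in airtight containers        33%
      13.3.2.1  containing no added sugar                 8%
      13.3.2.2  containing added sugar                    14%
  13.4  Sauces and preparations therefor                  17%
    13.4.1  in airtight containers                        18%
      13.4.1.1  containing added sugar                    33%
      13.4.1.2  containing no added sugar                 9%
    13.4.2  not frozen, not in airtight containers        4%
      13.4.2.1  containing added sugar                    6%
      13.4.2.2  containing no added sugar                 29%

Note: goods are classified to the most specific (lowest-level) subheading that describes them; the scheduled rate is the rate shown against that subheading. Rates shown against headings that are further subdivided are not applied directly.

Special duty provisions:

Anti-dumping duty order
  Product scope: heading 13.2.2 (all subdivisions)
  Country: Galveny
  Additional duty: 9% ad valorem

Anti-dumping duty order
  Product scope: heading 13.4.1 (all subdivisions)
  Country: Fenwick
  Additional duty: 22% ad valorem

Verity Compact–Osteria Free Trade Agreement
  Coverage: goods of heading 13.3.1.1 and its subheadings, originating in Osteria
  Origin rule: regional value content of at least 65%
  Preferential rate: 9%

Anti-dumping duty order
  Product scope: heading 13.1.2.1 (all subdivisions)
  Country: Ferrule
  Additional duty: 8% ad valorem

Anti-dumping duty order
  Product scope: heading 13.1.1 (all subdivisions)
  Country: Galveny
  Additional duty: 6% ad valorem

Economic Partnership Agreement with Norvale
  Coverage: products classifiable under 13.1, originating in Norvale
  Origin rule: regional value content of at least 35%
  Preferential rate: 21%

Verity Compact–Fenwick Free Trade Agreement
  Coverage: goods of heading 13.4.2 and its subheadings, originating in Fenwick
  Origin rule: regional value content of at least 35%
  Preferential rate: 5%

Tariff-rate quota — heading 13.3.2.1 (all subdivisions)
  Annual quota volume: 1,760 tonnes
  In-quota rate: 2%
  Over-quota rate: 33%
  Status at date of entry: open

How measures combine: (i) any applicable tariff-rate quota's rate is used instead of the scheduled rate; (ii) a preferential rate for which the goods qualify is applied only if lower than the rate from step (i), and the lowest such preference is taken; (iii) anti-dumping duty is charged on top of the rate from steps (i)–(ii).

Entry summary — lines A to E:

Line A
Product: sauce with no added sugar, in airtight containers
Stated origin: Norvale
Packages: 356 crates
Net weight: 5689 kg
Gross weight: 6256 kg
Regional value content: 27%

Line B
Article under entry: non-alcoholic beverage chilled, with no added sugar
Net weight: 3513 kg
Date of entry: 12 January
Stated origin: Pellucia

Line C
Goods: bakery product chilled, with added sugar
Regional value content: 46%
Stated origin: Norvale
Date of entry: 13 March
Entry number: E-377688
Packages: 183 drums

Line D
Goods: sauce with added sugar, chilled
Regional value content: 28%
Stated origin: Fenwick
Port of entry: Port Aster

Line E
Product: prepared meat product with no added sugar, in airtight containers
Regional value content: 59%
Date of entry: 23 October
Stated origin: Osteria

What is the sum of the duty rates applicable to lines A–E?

42%

Line A: sauce → 13.4; in airtight containers → 13.4.1; with no added sugar → 13.4.1.2. Scheduled 9%. Norvale agreement on 13.1: 13.4.1.2 not covered. → 9%.
Line B: non-alcoholic beverage → 13.3; chilled → 13.3.2; with no added sugar → 13.3.2.1. Scheduled 8%. quota on 13.3.2.1 open → in-quota 2%. → 2%.
Line C: bakery product → 13.1; chilled → 13.1.1; with added sugar → 13.1.1.1. Scheduled 12%. Norvale agreement on 13.1: RVC ≥ 35% → 21% available; preference 21% not lower than 12% → no reduction. → 12%.
Line D: sauce → 13.4; chilled → 13.4.2; with added sugar → 13.4.2.1. Scheduled 6%. Fenwick agreement on 13.4.2: RVC < 35%. → 6%.
Line E: prepared meat product → 13.2; in airtight containers → 13.2.1; with no added sugar → 13.2.1.1. Scheduled 13%. Osteria agreement on 13.3.1.1: 13.2.1.1 not covered. → 13%.
Sum: 9% + 2% + 12% + 6% + 13% = 42%.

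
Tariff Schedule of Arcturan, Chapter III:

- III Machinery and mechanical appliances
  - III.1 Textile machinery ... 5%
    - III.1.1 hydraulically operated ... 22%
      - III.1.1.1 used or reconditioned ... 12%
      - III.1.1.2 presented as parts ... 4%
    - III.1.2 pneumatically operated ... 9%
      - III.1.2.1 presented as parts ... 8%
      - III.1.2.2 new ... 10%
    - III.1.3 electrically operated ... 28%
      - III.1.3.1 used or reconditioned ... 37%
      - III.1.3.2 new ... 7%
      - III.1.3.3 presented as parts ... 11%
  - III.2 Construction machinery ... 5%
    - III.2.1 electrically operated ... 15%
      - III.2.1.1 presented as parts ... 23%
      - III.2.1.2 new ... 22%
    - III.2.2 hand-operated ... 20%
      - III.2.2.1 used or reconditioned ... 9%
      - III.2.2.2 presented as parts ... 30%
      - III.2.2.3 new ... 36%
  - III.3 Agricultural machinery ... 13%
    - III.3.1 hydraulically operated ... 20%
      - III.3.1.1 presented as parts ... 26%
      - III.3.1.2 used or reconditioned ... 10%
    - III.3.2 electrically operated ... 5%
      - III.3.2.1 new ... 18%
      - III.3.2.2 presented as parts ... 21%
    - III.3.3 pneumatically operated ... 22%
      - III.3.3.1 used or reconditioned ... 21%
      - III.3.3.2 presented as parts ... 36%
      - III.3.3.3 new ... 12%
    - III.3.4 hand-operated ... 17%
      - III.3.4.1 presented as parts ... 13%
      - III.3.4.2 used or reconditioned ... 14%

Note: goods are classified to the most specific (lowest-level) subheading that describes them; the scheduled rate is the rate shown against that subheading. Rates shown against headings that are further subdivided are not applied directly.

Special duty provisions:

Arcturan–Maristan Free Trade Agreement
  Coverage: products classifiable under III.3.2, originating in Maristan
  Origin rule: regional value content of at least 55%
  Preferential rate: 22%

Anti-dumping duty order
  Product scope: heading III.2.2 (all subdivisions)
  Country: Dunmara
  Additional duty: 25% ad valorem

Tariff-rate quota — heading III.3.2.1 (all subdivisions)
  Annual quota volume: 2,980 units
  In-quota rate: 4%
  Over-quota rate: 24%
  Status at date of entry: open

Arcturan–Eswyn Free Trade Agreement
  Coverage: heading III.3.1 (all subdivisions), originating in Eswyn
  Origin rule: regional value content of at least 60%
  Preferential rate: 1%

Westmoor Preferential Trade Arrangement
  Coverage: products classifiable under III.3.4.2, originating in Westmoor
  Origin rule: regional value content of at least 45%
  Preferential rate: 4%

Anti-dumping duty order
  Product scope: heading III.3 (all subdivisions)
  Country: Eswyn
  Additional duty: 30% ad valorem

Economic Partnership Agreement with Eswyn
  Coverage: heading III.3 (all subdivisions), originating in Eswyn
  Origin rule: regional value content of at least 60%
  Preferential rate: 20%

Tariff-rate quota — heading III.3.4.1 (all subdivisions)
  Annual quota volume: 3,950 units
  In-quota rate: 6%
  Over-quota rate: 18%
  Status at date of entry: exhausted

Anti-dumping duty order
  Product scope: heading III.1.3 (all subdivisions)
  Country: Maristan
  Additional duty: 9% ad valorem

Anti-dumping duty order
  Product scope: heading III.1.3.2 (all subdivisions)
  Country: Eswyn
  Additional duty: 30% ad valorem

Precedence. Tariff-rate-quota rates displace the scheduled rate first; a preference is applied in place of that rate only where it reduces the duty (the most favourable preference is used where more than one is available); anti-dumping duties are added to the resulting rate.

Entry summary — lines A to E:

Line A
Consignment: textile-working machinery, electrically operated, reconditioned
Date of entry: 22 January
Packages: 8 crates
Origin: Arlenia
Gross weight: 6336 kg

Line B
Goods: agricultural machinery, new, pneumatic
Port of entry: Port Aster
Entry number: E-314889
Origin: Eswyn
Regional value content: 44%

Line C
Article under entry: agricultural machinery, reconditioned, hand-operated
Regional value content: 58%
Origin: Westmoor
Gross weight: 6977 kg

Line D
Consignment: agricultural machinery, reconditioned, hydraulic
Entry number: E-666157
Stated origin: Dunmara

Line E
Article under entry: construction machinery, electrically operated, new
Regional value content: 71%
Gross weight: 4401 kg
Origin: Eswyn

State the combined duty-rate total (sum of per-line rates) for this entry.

Line A: textile-working → III.1; electrically operated → III.1.3; reconditioned → III.1.3.1. Scheduled 37%. No special measure applies. → 37%.
Line B: agricultural → III.3; pneumatic → III.3.3; new → III.3.3.3. Scheduled 12%. Eswyn agreement on III.3.1: III.3.3.3 not covered; Eswyn agreement on III.3: RVC < 60%; anti-dumping (Eswyn, III.3): +30%; total 12% + 30% = 42%. → 42%.
Line C: agricultural → III.3; hand-operated → III.3.4; reconditioned → III.3.4.2. Scheduled 14%. Westmoor agreement on III.3.4.2: RVC ≥ 45% → 4% available; preferential 4%. → 4%.
Line D: agricultural → III.3; hydraulic → III.3.1; reconditioned → III.3.1.2. Scheduled 10%. No special measure applies. → 10%.
Line E: construction → III.2; electrically operated → III.2.1; new → III.2.1.2. Scheduled 22%. Eswyn agreement on III.3.1: III.2.1.2 not covered; Eswyn agreement on III.3: III.2.1.2 not covered. → 22%.
Sum: 37% + 42% + 4% + 10% + 22% = 115%.

115%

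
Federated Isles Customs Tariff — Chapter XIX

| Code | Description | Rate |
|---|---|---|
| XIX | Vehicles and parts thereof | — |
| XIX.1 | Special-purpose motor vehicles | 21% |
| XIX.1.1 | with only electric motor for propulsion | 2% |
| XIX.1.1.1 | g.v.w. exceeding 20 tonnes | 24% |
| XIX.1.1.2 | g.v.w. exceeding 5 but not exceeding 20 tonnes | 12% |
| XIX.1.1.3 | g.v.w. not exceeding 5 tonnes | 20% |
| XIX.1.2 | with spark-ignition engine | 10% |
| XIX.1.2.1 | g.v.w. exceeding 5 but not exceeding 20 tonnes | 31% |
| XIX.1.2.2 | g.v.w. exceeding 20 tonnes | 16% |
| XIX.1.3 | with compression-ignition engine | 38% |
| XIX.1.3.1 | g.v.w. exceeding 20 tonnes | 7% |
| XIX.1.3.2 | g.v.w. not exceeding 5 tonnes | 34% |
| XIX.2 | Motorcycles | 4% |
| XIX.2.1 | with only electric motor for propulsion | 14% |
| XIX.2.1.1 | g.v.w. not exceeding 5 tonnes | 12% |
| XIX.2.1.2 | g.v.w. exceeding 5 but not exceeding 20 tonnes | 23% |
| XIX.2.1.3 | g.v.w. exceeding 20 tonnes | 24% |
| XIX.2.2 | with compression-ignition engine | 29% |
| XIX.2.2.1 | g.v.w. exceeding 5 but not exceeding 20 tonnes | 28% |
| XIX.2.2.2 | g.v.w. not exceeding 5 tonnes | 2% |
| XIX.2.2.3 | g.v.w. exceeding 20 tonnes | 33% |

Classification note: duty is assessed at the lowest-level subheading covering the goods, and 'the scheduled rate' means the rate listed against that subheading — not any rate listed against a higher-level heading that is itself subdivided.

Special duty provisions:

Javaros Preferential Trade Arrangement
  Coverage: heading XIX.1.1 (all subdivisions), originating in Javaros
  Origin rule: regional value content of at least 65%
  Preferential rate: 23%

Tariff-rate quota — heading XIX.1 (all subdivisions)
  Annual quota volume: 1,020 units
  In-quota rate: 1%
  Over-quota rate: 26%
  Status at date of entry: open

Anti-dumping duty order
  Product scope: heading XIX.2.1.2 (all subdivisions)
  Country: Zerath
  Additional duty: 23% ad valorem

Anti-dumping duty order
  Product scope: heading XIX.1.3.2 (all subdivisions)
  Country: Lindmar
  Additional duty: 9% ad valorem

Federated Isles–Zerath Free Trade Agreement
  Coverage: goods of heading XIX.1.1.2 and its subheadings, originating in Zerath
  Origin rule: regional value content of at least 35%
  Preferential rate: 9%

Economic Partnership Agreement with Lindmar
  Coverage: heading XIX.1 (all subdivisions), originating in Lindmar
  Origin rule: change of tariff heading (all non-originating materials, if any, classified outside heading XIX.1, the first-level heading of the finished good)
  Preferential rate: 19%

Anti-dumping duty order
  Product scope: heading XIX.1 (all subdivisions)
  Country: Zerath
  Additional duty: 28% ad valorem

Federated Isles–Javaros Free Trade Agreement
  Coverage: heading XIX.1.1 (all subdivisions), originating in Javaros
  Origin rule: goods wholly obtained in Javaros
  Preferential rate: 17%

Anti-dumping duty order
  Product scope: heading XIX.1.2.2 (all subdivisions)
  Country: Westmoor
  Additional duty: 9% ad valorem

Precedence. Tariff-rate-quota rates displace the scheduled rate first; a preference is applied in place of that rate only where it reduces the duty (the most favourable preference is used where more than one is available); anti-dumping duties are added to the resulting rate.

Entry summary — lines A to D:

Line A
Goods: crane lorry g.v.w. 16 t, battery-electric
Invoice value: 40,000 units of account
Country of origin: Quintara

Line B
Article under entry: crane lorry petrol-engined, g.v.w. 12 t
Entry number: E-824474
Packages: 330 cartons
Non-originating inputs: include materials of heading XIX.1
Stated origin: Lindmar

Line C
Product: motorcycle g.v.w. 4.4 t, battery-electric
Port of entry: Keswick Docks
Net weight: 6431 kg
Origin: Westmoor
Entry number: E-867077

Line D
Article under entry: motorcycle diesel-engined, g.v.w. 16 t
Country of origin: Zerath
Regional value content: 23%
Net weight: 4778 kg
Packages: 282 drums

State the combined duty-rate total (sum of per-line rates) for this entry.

Line A: crane lorry → XIX.1; battery-electric → XIX.1.1; g.v.w. 16 t → XIX.1.1.2. Scheduled 12%. quota on XIX.1 open → in-quota 1%. → 1%.
Line B: crane lorry → XIX.1; petrol-engined → XIX.1.2; g.v.w. 12 t → XIX.1.2.1. Scheduled 31%. quota on XIX.1 open → in-quota 1%; Lindmar agreement on XIX.1: CTH not met. → 1%.
Line C: motorcycle → XIX.2; battery-electric → XIX.2.1; g.v.w. 4.4 t → XIX.2.1.1. Scheduled 12%. No special measure applies. → 12%.
Line D: motorcycle → XIX.2; diesel-engined → XIX.2.2; g.v.w. 16 t → XIX.2.2.1. Scheduled 28%. Zerath agreement on XIX.1.1.2: XIX.2.2.1 not covered. → 28%.
Sum: 1% + 1% + 12% + 28% = 42%.

42%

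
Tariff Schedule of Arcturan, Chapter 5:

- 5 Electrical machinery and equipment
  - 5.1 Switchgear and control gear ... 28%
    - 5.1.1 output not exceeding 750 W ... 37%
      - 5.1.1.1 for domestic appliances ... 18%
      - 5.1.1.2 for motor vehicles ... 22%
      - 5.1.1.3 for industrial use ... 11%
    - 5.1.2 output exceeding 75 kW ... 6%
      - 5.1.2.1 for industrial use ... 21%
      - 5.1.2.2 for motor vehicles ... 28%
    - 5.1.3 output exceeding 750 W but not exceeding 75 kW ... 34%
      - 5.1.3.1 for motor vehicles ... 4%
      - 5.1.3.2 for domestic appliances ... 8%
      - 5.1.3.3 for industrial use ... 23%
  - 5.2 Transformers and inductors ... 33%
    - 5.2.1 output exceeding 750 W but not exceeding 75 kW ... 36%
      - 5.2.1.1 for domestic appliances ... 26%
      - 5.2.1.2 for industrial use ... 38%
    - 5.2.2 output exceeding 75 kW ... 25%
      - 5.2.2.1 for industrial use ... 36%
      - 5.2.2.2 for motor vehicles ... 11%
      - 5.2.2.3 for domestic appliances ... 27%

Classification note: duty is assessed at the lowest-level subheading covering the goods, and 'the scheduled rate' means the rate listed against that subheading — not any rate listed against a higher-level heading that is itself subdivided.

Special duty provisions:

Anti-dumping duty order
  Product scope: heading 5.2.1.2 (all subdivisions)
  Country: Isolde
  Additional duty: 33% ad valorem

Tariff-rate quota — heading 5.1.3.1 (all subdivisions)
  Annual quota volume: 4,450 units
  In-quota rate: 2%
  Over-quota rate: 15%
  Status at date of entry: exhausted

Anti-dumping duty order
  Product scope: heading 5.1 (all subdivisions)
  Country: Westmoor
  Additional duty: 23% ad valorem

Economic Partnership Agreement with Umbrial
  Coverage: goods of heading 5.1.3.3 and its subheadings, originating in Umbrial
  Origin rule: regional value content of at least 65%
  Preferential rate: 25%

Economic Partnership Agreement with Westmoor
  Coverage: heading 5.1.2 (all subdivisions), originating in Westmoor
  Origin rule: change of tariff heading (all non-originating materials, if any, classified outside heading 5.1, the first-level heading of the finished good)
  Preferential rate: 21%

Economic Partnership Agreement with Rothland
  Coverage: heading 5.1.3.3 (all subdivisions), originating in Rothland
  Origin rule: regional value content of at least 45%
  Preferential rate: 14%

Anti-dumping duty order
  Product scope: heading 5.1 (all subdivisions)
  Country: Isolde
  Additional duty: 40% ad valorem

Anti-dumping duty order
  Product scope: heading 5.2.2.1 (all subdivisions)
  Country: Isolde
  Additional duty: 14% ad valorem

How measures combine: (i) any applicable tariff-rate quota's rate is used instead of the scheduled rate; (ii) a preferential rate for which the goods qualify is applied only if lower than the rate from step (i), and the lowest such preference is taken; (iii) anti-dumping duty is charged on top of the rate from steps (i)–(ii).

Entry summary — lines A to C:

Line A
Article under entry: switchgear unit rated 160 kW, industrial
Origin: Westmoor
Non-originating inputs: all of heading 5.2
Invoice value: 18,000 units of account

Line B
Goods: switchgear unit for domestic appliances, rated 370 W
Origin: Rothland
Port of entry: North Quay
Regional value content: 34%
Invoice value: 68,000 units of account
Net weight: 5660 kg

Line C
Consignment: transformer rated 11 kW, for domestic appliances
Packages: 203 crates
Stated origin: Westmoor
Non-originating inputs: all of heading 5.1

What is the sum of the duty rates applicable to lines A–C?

88%

Line A: switchgear unit → 5.1; rated 160 kW → 5.1.2; industrial → 5.1.2.1. Scheduled 21%. Westmoor agreement on 5.1.2: CTH met → 21% available; preference 21% not lower than 21% → no reduction; anti-dumping (Westmoor, 5.1): +23%; total 21% + 23% = 44%. → 44%.
Line B: switchgear unit → 5.1; rated 370 W → 5.1.1; for domestic appliances → 5.1.1.1. Scheduled 18%. Rothland agreement on 5.1.3.3: 5.1.1.1 not covered. → 18%.
Line C: transformer → 5.2; rated 11 kW → 5.2.1; for domestic appliances → 5.2.1.1. Scheduled 26%. Westmoor agreement on 5.1.2: 5.2.1.1 not covered. → 26%.
Sum: 44% + 18% + 26% = 88%.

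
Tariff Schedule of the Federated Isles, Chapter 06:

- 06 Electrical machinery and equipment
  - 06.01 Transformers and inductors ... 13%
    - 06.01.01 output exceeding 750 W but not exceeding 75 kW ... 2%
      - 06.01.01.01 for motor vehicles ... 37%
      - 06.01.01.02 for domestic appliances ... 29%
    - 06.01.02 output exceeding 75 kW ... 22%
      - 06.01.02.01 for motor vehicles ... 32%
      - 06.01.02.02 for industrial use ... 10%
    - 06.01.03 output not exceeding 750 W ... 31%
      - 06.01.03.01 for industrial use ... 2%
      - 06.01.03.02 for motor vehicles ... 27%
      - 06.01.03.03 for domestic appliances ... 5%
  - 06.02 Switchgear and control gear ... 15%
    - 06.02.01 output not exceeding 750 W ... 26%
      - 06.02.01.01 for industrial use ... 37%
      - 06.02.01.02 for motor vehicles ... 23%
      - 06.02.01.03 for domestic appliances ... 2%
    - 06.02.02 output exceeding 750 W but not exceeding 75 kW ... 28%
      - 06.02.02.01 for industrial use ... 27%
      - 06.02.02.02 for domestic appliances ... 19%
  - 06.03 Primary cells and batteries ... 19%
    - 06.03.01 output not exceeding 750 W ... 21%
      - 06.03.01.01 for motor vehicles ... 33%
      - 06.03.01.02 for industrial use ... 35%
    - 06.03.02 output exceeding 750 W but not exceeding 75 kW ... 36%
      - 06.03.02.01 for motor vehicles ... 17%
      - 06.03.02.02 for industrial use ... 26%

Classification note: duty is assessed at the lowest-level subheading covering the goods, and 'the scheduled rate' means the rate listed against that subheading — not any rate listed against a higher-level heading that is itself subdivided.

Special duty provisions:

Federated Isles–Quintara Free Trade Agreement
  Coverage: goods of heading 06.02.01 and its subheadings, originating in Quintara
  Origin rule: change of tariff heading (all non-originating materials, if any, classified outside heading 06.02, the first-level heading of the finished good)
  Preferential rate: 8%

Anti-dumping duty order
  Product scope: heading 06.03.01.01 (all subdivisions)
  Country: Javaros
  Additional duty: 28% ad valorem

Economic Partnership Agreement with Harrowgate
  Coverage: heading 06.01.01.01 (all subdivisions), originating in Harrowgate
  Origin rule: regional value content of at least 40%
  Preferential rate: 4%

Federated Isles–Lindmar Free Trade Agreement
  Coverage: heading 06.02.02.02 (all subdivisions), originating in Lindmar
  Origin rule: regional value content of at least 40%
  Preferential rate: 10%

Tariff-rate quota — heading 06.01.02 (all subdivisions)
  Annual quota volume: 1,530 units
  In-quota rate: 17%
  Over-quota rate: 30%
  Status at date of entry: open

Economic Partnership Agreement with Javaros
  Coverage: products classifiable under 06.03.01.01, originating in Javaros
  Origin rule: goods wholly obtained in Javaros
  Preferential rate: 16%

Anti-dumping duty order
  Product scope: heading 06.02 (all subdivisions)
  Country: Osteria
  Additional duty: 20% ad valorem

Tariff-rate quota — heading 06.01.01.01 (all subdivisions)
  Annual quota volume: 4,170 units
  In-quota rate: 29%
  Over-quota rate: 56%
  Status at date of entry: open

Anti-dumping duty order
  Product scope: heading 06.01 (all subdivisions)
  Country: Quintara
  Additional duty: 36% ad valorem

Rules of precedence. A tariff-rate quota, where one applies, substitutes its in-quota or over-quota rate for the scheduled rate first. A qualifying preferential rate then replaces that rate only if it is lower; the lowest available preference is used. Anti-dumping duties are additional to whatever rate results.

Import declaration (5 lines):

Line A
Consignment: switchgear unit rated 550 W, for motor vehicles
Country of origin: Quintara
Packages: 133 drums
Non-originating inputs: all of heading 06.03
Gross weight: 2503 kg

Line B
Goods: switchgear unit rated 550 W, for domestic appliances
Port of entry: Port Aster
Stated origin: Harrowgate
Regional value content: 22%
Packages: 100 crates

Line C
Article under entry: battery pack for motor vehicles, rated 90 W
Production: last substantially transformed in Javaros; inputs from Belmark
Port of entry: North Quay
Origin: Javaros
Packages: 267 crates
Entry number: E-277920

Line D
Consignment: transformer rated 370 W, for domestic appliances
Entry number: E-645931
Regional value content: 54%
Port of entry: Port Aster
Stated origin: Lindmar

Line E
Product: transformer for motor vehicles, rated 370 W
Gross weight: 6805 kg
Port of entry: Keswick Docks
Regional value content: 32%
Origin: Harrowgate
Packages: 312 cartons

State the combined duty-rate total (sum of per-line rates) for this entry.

103%

Line A: switchgear unit → 06.02; rated 550 W → 06.02.01; for motor vehicles → 06.02.01.02. Scheduled 23%. Quintara agreement on 06.02.01: CTH met → 8% available; preferential 8%. → 8%.
Line B: switchgear unit → 06.02; rated 550 W → 06.02.01; for domestic appliances → 06.02.01.03. Scheduled 2%. Harrowgate agreement on 06.01.01.01: 06.02.01.03 not covered. → 2%.
Line C: battery pack → 06.03; rated 90 W → 06.03.01; for motor vehicles → 06.03.01.01. Scheduled 33%. Javaros agreement on 06.03.01.01: not wholly obtained; anti-dumping (Javaros, 06.03.01.01): +28%; total 33% + 28% = 61%. → 61%.
Line D: transformer → 06.01; rated 370 W → 06.01.03; for domestic appliances → 06.01.03.03. Scheduled 5%. Lindmar agreement on 06.02.02.02: 06.01.03.03 not covered. → 5%.
Line E: transformer → 06.01; rated 370 W → 06.01.03; for motor vehicles → 06.01.03.02. Scheduled 27%. Harrowgate agreement on 06.01.01.01: 06.01.03.02 not covered. → 27%.
Sum: 8% + 2% + 61% + 5% + 27% = 103%.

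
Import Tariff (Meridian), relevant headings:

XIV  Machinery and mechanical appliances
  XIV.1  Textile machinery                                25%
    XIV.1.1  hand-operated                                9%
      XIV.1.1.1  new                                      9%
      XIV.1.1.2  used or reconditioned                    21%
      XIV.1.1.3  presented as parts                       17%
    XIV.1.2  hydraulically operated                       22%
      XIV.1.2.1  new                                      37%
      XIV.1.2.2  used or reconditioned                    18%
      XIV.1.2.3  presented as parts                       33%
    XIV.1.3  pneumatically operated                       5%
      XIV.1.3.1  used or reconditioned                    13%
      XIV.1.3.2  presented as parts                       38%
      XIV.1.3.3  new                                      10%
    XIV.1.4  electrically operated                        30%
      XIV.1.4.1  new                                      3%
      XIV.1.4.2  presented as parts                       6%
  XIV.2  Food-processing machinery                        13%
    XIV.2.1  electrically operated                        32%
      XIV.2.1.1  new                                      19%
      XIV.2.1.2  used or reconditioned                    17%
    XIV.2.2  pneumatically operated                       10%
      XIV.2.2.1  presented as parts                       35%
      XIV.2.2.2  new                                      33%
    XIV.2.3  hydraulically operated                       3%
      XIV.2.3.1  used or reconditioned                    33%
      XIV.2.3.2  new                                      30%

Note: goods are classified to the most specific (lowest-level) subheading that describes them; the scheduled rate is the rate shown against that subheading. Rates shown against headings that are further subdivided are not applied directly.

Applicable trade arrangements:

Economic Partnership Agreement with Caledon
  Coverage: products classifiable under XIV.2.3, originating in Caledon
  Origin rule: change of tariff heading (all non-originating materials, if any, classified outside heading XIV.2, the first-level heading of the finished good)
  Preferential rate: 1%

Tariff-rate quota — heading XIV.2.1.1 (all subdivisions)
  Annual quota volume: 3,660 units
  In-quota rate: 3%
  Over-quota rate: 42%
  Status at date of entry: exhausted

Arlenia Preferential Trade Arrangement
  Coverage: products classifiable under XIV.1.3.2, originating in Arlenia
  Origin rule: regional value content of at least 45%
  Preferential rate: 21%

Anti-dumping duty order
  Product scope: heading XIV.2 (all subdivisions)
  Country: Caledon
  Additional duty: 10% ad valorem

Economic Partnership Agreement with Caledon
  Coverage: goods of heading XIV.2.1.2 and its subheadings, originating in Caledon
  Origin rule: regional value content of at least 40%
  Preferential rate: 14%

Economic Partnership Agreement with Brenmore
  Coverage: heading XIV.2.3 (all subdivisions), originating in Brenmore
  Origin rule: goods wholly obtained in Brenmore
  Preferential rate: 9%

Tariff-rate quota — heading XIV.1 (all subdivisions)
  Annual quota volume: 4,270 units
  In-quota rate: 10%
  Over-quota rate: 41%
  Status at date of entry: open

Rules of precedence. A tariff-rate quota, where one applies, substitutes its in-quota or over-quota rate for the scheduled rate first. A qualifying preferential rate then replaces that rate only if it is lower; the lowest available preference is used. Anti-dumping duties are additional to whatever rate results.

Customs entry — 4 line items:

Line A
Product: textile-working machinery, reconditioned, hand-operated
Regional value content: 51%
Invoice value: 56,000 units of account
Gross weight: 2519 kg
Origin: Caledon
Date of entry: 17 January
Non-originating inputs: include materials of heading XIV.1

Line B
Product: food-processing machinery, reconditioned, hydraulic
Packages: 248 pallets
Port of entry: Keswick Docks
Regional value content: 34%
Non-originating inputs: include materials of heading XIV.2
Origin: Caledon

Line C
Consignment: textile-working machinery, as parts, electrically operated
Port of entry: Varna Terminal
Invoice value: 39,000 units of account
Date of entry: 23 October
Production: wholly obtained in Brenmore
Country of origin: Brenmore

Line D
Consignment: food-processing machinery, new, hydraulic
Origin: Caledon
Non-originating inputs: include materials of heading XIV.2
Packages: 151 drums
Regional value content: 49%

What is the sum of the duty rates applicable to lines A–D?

Line A: textile-working → XIV.1; hand-operated → XIV.1.1; reconditioned → XIV.1.1.2. Scheduled 21%. quota on XIV.1 open → in-quota 10%; Caledon agreement on XIV.2.3: XIV.1.1.2 not covered; Caledon agreement on XIV.2.1.2: XIV.1.1.2 not covered. → 10%.
Line B: food-processing → XIV.2; hydraulic → XIV.2.3; reconditioned → XIV.2.3.1. Scheduled 33%. Caledon agreement on XIV.2.3: CTH not met; Caledon agreement on XIV.2.1.2: XIV.2.3.1 not covered; anti-dumping (Caledon, XIV.2): +10%; total 33% + 10% = 43%. → 43%.
Line C: textile-working → XIV.1; electrically operated → XIV.1.4; as parts → XIV.1.4.2. Scheduled 6%. quota on XIV.1 open → in-quota 10%; Brenmore agreement on XIV.2.3: XIV.1.4.2 not covered. → 10%.
Line D: food-processing → XIV.2; hydraulic → XIV.2.3; new → XIV.2.3.2. Scheduled 30%. Caledon agreement on XIV.2.3: CTH not met; Caledon agreement on XIV.2.1.2: XIV.2.3.2 not covered; anti-dumping (Caledon, XIV.2): +10%; total 30% + 10% = 40%. → 40%.
Sum: 10% + 43% + 10% + 40% = 103%.

103%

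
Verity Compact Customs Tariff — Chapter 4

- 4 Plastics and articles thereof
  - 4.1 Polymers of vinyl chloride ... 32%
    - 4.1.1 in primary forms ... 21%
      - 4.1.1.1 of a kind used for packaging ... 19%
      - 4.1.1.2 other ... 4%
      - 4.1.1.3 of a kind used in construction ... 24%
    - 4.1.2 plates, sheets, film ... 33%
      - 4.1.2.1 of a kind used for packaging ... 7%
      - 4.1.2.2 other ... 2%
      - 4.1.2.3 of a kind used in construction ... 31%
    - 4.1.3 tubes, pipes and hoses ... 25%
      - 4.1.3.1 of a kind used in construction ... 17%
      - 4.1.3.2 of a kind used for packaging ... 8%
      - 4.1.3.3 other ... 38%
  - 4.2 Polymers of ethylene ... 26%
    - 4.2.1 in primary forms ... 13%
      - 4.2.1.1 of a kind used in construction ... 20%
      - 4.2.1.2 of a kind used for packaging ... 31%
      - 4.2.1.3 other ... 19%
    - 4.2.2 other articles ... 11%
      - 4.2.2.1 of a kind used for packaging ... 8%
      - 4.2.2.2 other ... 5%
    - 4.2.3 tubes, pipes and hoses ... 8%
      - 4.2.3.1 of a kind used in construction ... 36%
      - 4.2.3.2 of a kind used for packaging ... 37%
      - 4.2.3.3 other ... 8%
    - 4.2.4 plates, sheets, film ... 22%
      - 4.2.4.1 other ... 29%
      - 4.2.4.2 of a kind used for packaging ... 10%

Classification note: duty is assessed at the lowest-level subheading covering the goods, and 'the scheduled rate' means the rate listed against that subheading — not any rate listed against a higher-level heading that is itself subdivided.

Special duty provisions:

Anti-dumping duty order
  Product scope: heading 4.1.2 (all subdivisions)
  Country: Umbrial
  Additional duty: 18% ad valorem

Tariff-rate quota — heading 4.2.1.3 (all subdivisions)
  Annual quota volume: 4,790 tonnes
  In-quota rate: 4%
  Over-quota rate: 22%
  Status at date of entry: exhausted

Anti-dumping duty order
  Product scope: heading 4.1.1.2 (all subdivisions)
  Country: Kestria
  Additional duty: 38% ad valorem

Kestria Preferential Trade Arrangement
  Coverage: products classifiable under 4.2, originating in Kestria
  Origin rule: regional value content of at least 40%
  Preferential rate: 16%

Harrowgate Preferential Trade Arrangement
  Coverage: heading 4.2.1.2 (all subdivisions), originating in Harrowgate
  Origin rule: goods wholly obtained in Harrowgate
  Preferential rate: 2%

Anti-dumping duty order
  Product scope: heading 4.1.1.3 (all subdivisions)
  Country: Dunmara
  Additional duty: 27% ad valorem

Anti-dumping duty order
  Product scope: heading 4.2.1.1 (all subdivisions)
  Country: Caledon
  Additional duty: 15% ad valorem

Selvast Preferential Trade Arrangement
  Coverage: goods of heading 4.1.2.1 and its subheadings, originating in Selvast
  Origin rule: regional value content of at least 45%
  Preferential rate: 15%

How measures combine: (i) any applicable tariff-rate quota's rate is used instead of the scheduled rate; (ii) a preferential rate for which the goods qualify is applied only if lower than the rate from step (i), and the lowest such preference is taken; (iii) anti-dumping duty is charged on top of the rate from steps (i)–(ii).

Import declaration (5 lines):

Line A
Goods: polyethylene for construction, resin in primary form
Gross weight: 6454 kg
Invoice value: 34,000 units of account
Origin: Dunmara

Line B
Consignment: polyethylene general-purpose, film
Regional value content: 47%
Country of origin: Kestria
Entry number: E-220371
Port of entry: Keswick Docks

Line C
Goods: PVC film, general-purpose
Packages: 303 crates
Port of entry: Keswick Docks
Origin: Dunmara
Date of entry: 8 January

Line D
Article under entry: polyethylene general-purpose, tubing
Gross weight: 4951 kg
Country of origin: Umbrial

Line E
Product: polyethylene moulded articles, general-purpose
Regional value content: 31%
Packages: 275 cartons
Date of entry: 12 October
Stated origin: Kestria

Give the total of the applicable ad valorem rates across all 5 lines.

Line A: polyethylene → 4.2; resin in primary form → 4.2.1; for construction → 4.2.1.1. Scheduled 20%. No special measure applies. → 20%.
Line B: polyethylene → 4.2; film → 4.2.4; general-purpose → 4.2.4.1. Scheduled 29%. Kestria agreement on 4.2: RVC ≥ 40% → 16% available; preferential 16%. → 16%.
Line C: PVC → 4.1; film → 4.1.2; general-purpose → 4.1.2.2. Scheduled 2%. No special measure applies. → 2%.
Line D: polyethylene → 4.2; tubing → 4.2.3; general-purpose → 4.2.3.3. Scheduled 8%. No special measure applies. → 8%.
Line E: polyethylene → 4.2; moulded articles → 4.2.2; general-purpose → 4.2.2.2. Scheduled 5%. Kestria agreement on 4.2: RVC < 40%. → 5%.
Sum: 20% + 16% + 2% + 8% + 5% = 51%.

51%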